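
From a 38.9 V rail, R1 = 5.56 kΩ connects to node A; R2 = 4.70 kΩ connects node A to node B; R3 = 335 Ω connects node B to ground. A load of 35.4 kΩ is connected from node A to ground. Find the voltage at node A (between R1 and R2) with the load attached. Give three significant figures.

V ≈ 17.2 V

Below node A the series string R2+R3 = 5035 Ω sits in parallel with the 35400 Ω load: 4408 Ω.
V_A = 38.9 × 4408/(5560 + 4408) = 17.2 V.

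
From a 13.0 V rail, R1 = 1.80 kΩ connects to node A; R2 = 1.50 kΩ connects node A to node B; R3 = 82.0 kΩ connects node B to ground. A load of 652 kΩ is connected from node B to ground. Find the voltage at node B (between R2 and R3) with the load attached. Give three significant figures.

At node B, R3 is in parallel with the load: R3‖R_L = 72.84 kΩ.
Below node A the resistance is R2 + (R3‖R_L) = 74.34 kΩ, so V_A = 13.0 × 74.34/76.14 = 12.69 V.
Then V_B = V_A × (R3‖R_L)/(R2 + R3‖R_L) = 12.69 × 72.84/74.34 = 12.4 V.

V ≈ 12.4 V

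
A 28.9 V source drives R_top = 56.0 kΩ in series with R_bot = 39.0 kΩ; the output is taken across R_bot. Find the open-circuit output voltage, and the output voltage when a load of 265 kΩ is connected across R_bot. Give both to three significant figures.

Unloaded: 11.9 V; loaded: 10.9 V

Open-circuit: V = 28.9 × 39.0/(56.0 + 39.0) = 11.9 V.
With the load, R_bot becomes R_bot‖R_L = 34.00 kΩ, so V = 28.9 × 34.00/90.00 = 10.9 V.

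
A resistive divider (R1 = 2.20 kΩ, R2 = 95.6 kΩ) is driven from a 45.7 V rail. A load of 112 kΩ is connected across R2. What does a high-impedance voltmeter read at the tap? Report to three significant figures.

The load sits in parallel with R2: R2‖R_L = (95.6 × 112) / (95.6 + 112) = 51.58 kΩ.
V_out = 45.7 × 51.58 / (2.20 + 51.58) = 45.7 × 51.58/53.78 = 43.8 V.

V_out ≈ 43.8 V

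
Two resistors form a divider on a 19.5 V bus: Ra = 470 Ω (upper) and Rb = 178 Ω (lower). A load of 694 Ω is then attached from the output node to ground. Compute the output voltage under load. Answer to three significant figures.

V_out ≈ 4.52 V

The load sits in parallel with Rb: Rb‖R_L = (178 × 694) / (178 + 694) = 141.7 Ω.
V_out = 19.5 × 141.7 / (470 + 141.7) = 19.5 × 141.7/611.7 = 4.52 V.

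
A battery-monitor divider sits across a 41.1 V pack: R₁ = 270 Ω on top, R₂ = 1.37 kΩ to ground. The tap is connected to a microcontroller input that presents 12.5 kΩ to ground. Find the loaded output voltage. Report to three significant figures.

V_out ≈ 33.7 V

The load sits in parallel with R₂: R₂‖R_L = (1370 × 12500) / (1370 + 12500) = 1235 Ω.
V_out = 41.1 × 1235 / (270 + 1235) = 41.1 × 1235/1505 = 33.7 V.
(Unloaded it would have been 34.3 V.)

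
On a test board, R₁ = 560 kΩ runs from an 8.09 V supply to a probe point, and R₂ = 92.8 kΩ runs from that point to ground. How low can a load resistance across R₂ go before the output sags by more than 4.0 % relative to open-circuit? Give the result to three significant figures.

R_L(min) ≈ 1.91 MΩ

Output resistance R_th = R₁‖R₂ = (560 × 92.8)/652.8 = 79.61 kΩ.
The fractional drop is R_th/(R_th + R_L); requiring this ≤ 0.0400 gives R_L ≥ R_th(1/0.0400 − 1) = 79.61 × 24.00 = 1.91 MΩ.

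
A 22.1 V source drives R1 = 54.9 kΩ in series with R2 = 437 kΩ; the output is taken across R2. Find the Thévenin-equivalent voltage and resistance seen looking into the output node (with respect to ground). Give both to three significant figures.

V_th is the open-circuit tap voltage: 22.1 × 437/(54.9 + 437) = 19.6 V.
With the supply zeroed, R1 and R2 appear in parallel from the tap: R_th = R1‖R2 = (54.9 × 437)/491.9 = 48.8 kΩ.

V_th = 19.6 V, R_th = 48.8 kΩ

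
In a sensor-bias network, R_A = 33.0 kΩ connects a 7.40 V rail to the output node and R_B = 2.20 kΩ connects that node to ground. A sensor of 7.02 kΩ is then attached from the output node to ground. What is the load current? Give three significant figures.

I_L ≈ 0.0509 mA

R_B‖R_L = 1.675 kΩ; V_out = 7.40 × 1.675/34.68 = 0.3575 V.
I_L = V_out / R_L = 0.3575 / 7.02 kΩ = 0.0509 mA.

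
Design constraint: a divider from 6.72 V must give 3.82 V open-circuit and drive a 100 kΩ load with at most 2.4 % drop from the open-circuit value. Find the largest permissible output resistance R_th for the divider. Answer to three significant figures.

R_th ≤ 2.46 kΩ

Loading drop = R_th/(R_th + R_L) ≤ 0.0240, so R_th ≤ R_L · ε/(1−ε) = 100 kΩ × 0.0240/0.9760 = 2.46 kΩ.
(Any R1, R2 with R2/(R1+R2) = 0.568 and R1‖R2 ≤ 2.46 kΩ will meet the spec.)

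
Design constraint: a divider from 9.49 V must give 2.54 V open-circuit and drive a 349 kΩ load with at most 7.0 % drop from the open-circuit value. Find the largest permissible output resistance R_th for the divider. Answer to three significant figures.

Loading drop = R_th/(R_th + R_L) ≤ 0.0700, so R_th ≤ R_L · ε/(1−ε) = 349 kΩ × 0.0700/0.9300 = 26.3 kΩ.
(Any R1, R2 with R2/(R1+R2) = 0.268 and R1‖R2 ≤ 26.3 kΩ will meet the spec.)

R_th ≤ 26.3 kΩ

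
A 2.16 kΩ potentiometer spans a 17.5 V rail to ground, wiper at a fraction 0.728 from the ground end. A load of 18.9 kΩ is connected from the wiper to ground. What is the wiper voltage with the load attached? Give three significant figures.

V ≈ 12.5 V

The wiper splits the pot into (1−α)R = 587.5 Ω above and αR = 1572 Ω below.
Lower section ‖ load = 1452 Ω.
V_wiper = 17.5 × 1452/(587.5 + 1452) = 12.5 V.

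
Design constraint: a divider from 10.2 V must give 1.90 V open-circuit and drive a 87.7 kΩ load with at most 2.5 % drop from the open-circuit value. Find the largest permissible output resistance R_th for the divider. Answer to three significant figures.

R_th ≤ 2.25 kΩ

Loading drop = R_th/(R_th + R_L) ≤ 0.0250, so R_th ≤ R_L · ε/(1−ε) = 87.7 kΩ × 0.0250/0.9750 = 2.25 kΩ.
(Any R1, R2 with R2/(R1+R2) = 0.186 and R1‖R2 ≤ 2.25 kΩ will meet the spec.)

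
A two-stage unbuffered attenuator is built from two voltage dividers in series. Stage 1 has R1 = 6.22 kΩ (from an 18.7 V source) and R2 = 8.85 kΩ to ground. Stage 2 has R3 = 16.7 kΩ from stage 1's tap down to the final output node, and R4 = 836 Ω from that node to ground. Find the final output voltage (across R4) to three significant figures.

Stage 2 presents R3+R4 = 17540 Ω as a load on stage 1's tap.
Stage 1's lower leg becomes R2‖(R3+R4) = 5882 Ω, so V_mid = 18.7 × 5882/12100 = 9.089 V.
Stage 2 is itself unloaded: V_out = V_mid × R4/(R3+R4) = 9.089 × 836/17540 = 0.433 V.

V_out ≈ 0.433 V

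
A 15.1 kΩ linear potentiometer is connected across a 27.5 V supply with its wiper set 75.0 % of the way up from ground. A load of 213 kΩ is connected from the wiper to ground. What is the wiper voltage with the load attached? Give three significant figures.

The wiper splits the pot into (1−α)R = 3.775 kΩ above and αR = 11.32 kΩ below.
Lower section ‖ load = 10.75 kΩ.
V_wiper = 27.5 × 10.75/(3.775 + 10.75) = 20.4 V.

V ≈ 20.4 V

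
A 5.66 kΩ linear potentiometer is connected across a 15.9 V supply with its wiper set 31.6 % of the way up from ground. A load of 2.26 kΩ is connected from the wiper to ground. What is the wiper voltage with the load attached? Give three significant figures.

The wiper splits the pot into (1−α)R = 3.871 kΩ above and αR = 1.789 kΩ below.
Lower section ‖ load = 0.9984 kΩ.
V_wiper = 15.9 × 0.9984/(3.871 + 0.9984) = 3.26 V.

V ≈ 3.26 V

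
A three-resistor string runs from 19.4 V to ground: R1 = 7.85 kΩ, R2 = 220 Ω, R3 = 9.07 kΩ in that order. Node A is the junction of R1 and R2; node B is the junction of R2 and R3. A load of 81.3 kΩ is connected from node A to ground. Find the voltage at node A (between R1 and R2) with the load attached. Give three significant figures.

V ≈ 9.99 V

Below node A the series string R2+R3 = 9290 Ω sits in parallel with the 81300 Ω load: 8337 Ω.
V_A = 19.4 × 8337/(7850 + 8337) = 9.99 V.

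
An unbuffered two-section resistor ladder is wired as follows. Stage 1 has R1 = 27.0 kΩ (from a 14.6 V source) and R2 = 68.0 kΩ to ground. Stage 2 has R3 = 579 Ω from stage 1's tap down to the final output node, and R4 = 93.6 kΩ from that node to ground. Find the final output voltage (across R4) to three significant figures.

Stage 2 presents R3+R4 = 94180 Ω as a load on stage 1's tap.
Stage 1's lower leg becomes R2‖(R3+R4) = 39490 Ω, so V_mid = 14.6 × 39490/66490 = 8.671 V.
Stage 2 is itself unloaded: V_out = V_mid × R4/(R3+R4) = 8.671 × 93600/94180 = 8.62 V.

V_out ≈ 8.62 V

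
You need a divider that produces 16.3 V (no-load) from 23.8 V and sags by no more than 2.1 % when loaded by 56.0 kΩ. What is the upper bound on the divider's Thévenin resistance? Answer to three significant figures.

R_th ≤ 1.20 kΩ

Loading drop = R_th/(R_th + R_L) ≤ 0.0210, so R_th ≤ R_L · ε/(1−ε) = 56.0 kΩ × 0.0210/0.9790 = 1.20 kΩ.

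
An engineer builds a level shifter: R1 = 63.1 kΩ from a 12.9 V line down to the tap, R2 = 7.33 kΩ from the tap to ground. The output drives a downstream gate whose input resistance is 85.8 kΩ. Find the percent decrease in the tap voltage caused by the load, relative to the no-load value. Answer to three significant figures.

7.11 %

The divider's output (Thévenin) resistance is R1‖R2 = 6.567 kΩ.
Fractional drop under load = R_th/(R_th + R_L) = 6.567 / (6.567 + 85.8) = 0.07110.
So the output falls by 7.11 %.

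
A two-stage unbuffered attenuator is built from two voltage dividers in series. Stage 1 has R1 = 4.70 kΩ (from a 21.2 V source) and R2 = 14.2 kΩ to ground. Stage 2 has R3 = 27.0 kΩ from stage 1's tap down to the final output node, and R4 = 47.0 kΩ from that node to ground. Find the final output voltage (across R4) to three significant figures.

V_out ≈ 9.66 V

Stage 2 presents R3+R4 = 74.00 kΩ as a load on stage 1's tap.
Stage 1's lower leg becomes R2‖(R3+R4) = 11.91 kΩ, so V_mid = 21.2 × 11.91/16.61 = 15.20 V.
Stage 2 is itself unloaded: V_out = V_mid × R4/(R3+R4) = 15.20 × 47.0/74.00 = 9.66 V.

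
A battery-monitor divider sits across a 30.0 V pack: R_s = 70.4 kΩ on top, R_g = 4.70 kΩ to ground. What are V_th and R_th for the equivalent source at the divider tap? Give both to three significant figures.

V_th is the open-circuit tap voltage: 30.0 × 4.70/(70.4 + 4.70) = 1.88 V.
With the supply zeroed, R_s and R_g appear in parallel from the tap: R_th = R_s‖R_g = (70.4 × 4.70)/75.10 = 4.41 kΩ.

V_th = 1.88 V, R_th = 4.41 kΩ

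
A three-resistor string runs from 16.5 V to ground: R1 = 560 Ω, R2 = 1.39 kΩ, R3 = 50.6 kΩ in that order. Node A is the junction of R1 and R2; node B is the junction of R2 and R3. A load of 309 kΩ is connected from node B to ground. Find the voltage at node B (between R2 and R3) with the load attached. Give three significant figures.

V ≈ 15.8 V

At node B, R3 is in parallel with the load: R3‖R_L = 43480 Ω.
Below node A the resistance is R2 + (R3‖R_L) = 44870 Ω, so V_A = 16.5 × 44870/45430 = 16.30 V.
Then V_B = V_A × (R3‖R_L)/(R2 + R3‖R_L) = 16.30 × 43480/44870 = 15.8 V.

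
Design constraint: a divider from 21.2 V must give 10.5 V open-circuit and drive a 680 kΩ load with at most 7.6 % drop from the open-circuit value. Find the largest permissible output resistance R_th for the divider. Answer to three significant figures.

R_th ≤ 55.9 kΩ

Loading drop = R_th/(R_th + R_L) ≤ 0.0760, so R_th ≤ R_L · ε/(1−ε) = 680 kΩ × 0.0760/0.9240 = 55.9 kΩ.
(Any R1, R2 with R2/(R1+R2) = 0.495 and R1‖R2 ≤ 55.9 kΩ will meet the spec.)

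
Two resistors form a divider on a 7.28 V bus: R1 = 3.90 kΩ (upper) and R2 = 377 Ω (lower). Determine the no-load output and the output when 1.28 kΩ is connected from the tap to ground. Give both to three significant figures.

Open-circuit: V = 7.28 × 377/(3900 + 377) = 0.642 V.
With the load, R2 becomes R2‖R_L = 291.2 Ω, so V = 7.28 × 291.2/4191 = 0.506 V.

Unloaded: 0.642 V; loaded: 0.506 V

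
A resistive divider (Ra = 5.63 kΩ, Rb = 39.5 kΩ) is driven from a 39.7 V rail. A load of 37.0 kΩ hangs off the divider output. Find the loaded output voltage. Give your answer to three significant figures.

The load sits in parallel with Rb: Rb‖R_L = (39.5 × 37.0) / (39.5 + 37.0) = 19.10 kΩ.
V_out = 39.7 × 19.10 / (5.63 + 19.10) = 39.7 × 19.10/24.73 = 30.7 V.

V_out ≈ 30.7 V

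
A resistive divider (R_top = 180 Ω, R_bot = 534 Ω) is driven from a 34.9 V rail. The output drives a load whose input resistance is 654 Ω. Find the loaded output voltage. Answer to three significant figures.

The load sits in parallel with R_bot: R_bot‖R_L = (534 × 654) / (534 + 654) = 294.0 Ω.
V_out = 34.9 × 294.0 / (180 + 294.0) = 34.9 × 294.0/474.0 = 21.6 V.

V_out ≈ 21.6 V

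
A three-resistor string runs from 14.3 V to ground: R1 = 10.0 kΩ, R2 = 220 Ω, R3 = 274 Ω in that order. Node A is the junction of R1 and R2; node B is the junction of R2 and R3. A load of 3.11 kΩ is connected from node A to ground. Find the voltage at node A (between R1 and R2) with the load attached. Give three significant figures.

V ≈ 0.585 V

Below node A the series string R2+R3 = 494.0 Ω sits in parallel with the 3110 Ω load: 426.3 Ω.
V_A = 14.3 × 426.3/(10000 + 426.3) = 0.585 V.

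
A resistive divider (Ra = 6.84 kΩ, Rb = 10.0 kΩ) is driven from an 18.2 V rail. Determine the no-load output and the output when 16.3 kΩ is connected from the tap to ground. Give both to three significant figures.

Unloaded: 10.8 V; loaded: 8.65 V

Open-circuit: V = 18.2 × 10.0/(6.84 + 10.0) = 10.8 V.
With the load, Rb becomes Rb‖R_L = 6.198 kΩ, so V = 18.2 × 6.198/13.04 = 8.65 V.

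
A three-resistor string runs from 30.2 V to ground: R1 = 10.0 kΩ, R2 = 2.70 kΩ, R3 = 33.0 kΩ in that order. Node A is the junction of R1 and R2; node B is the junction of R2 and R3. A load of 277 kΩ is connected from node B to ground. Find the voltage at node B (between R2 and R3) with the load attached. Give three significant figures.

V ≈ 21.1 V

At node B, R3 is in parallel with the load: R3‖R_L = 29.49 kΩ.
Below node A the resistance is R2 + (R3‖R_L) = 32.19 kΩ, so V_A = 30.2 × 32.19/42.19 = 23.04 V.
Then V_B = V_A × (R3‖R_L)/(R2 + R3‖R_L) = 23.04 × 29.49/32.19 = 21.1 V.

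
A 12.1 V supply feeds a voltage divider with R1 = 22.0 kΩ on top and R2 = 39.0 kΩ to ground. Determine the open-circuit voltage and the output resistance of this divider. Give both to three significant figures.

V_th is the open-circuit tap voltage: 12.1 × 39.0/(22.0 + 39.0) = 7.74 V.
With the supply zeroed, R1 and R2 appear in parallel from the tap: R_th = R1‖R2 = (22.0 × 39.0)/61.00 = 14.1 kΩ.

V_th = 7.74 V, R_th = 14.1 kΩ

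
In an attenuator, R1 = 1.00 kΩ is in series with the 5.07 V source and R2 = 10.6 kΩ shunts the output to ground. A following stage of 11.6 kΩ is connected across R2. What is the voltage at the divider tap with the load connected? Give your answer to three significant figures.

V_out ≈ 4.29 V

The load sits in parallel with R2: R2‖R_L = (10.6 × 11.6) / (10.6 + 11.6) = 5.539 kΩ.
V_out = 5.07 × 5.539 / (1.00 + 5.539) = 5.07 × 5.539/6.539 = 4.29 V.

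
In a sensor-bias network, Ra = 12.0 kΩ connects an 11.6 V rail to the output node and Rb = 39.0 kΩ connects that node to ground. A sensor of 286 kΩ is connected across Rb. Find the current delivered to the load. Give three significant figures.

Rb‖R_L = 34.32 kΩ; V_out = 11.6 × 34.32/46.32 = 8.595 V.
I_L = V_out / R_L = 8.595 / 286 kΩ = 0.0301 mA.

I_L ≈ 0.0301 mA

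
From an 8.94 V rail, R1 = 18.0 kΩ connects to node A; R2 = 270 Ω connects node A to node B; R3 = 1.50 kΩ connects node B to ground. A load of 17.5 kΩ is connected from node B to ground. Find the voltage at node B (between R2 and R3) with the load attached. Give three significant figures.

At node B, R3 is in parallel with the load: R3‖R_L = 1382 Ω.
Below node A the resistance is R2 + (R3‖R_L) = 1652 Ω, so V_A = 8.94 × 1652/19650 = 0.7513 V.
Then V_B = V_A × (R3‖R_L)/(R2 + R3‖R_L) = 0.7513 × 1382/1652 = 0.629 V.

V ≈ 0.629 V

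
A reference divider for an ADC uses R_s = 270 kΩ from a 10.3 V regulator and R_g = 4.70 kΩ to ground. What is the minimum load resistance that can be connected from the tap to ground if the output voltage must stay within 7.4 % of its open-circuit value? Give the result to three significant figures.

R_L(min) ≈ 57.8 kΩ

Output resistance R_th = R_s‖R_g = (270 × 4.70)/274.7 = 4.620 kΩ.
The fractional drop is R_th/(R_th + R_L); requiring this ≤ 0.0740 gives R_L ≥ R_th(1/0.0740 − 1) = 4.620 × 12.51 = 57.8 kΩ.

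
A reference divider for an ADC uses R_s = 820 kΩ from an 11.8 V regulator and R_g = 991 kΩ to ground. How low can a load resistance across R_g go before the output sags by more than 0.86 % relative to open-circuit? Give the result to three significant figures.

R_L(min) ≈ 51.7 MΩ

Output resistance R_th = R_s‖R_g = (820 × 991)/1811 = 448.7 kΩ.
The fractional drop is R_th/(R_th + R_L); requiring this ≤ 0.00860 gives R_L ≥ R_th(1/0.00860 − 1) = 448.7 × 115.3 = 51.7 MΩ.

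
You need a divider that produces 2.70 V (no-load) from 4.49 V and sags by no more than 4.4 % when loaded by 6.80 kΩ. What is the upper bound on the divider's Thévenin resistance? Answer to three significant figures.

R_th ≤ 313 Ω

Loading drop = R_th/(R_th + R_L) ≤ 0.0440, so R_th ≤ R_L · ε/(1−ε) = 6.80 kΩ × 0.0440/0.9560 = 313 Ω.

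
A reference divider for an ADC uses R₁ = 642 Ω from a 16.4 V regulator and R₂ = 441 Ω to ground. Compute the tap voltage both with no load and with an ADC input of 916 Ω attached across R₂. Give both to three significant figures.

Unloaded: 6.68 V; loaded: 5.20 V

Open-circuit: V = 16.4 × 441/(642 + 441) = 6.68 V.
With the load, R₂ becomes R₂‖R_L = 297.7 Ω, so V = 16.4 × 297.7/939.7 = 5.20 V.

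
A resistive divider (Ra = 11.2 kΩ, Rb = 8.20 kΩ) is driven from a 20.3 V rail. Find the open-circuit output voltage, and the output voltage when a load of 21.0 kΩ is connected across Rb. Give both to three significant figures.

Open-circuit: V = 20.3 × 8.20/(11.2 + 8.20) = 8.58 V.
With the load, Rb becomes Rb‖R_L = 5.897 kΩ, so V = 20.3 × 5.897/17.10 = 7.00 V.

Unloaded: 8.58 V; loaded: 7.00 V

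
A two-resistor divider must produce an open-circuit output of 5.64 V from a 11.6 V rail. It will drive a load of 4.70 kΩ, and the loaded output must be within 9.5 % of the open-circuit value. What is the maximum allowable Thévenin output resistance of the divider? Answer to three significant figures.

R_th ≤ 493 Ω

Loading drop = R_th/(R_th + R_L) ≤ 0.0950, so R_th ≤ R_L · ε/(1−ε) = 4.70 kΩ × 0.0950/0.9050 = 493 Ω.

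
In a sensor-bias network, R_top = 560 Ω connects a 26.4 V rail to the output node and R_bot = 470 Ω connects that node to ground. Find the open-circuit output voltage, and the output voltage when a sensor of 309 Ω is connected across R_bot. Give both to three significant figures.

Open-circuit: V = 26.4 × 470/(560 + 470) = 12.0 V.
With the load, R_bot becomes R_bot‖R_L = 186.4 Ω, so V = 26.4 × 186.4/746.4 = 6.59 V.

Unloaded: 12.0 V; loaded: 6.59 V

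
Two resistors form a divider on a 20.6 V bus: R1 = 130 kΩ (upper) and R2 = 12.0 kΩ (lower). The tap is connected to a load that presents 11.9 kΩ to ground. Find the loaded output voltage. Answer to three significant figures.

The load sits in parallel with R2: R2‖R_L = (12.0 × 11.9) / (12.0 + 11.9) = 5.975 kΩ.
V_out = 20.6 × 5.975 / (130 + 5.975) = 20.6 × 5.975/136.0 = 0.905 V.
(Unloaded it would have been 1.74 V.)

V_out ≈ 0.905 V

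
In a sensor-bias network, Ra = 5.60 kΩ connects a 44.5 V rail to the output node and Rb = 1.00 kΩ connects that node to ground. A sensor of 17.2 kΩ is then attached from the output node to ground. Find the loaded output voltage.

The load sits in parallel with Rb: Rb‖R_L = (1.00 × 17.2) / (1.00 + 17.2) = 0.9451 kΩ.
V_out = 44.5 × 0.9451 / (5.60 + 0.9451) = 44.5 × 0.9451/6.545 = 6.43 V.

V_out ≈ 6.43 V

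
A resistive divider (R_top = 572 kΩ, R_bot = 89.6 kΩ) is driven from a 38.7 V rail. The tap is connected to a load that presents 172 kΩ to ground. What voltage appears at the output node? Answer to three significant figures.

V_out ≈ 3.61 V

The load sits in parallel with R_bot: R_bot‖R_L = (89.6 × 172) / (89.6 + 172) = 58.91 kΩ.
V_out = 38.7 × 58.91 / (572 + 58.91) = 38.7 × 58.91/630.9 = 3.61 V.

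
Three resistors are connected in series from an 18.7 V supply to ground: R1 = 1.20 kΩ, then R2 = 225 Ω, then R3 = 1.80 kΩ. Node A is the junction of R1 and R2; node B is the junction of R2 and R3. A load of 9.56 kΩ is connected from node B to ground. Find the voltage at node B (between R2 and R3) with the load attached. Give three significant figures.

V ≈ 9.64 V

At node B, R3 is in parallel with the load: R3‖R_L = 1515 Ω.
Below node A the resistance is R2 + (R3‖R_L) = 1740 Ω, so V_A = 18.7 × 1740/2940 = 11.07 V.
Then V_B = V_A × (R3‖R_L)/(R2 + R3‖R_L) = 11.07 × 1515/1740 = 9.64 V.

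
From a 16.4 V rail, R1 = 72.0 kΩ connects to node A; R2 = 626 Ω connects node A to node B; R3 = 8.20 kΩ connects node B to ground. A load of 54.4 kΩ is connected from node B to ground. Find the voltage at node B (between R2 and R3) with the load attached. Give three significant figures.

At node B, R3 is in parallel with the load: R3‖R_L = 7126 Ω.
Below node A the resistance is R2 + (R3‖R_L) = 7752 Ω, so V_A = 16.4 × 7752/79750 = 1.594 V.
Then V_B = V_A × (R3‖R_L)/(R2 + R3‖R_L) = 1.594 × 7126/7752 = 1.47 V.

V ≈ 1.47 V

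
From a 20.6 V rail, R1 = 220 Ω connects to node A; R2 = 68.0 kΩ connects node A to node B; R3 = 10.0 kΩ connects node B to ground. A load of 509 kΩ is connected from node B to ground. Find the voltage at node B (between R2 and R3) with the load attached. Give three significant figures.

V ≈ 2.59 V

At node B, R3 is in parallel with the load: R3‖R_L = 9807 Ω.
Below node A the resistance is R2 + (R3‖R_L) = 77810 Ω, so V_A = 20.6 × 77810/78030 = 20.54 V.
Then V_B = V_A × (R3‖R_L)/(R2 + R3‖R_L) = 20.54 × 9807/77810 = 2.59 V.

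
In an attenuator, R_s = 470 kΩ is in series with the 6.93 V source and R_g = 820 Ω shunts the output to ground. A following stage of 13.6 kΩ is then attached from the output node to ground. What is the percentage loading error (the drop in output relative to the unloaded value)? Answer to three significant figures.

The divider's output (Thévenin) resistance is R_s‖R_g = 818.6 Ω.
Fractional drop under load = R_th/(R_th + R_L) = 818.6 / (818.6 + 13600) = 0.05677.
So the output falls by 5.68 %.

5.68 %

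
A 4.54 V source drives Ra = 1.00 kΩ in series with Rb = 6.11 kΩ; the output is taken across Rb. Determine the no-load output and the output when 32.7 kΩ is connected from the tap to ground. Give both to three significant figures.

Open-circuit: V = 4.54 × 6.11/(1.00 + 6.11) = 3.90 V.
With the load, Rb becomes Rb‖R_L = 5.148 kΩ, so V = 4.54 × 5.148/6.148 = 3.80 V.

Unloaded: 3.90 V; loaded: 3.80 V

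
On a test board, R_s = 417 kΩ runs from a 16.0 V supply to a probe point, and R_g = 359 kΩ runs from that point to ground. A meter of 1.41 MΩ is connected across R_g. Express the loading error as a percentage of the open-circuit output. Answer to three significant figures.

Unloaded V = 16.0 × 359/776.0 = 7.4021 V.
Loaded: R_g‖R_L = 286.1 kΩ, giving V = 16.0 × 286.1/703.1 = 6.5112 V.
Drop = (7.4021 − 6.5112) / 7.4021 = 12.0 %.

12.0 %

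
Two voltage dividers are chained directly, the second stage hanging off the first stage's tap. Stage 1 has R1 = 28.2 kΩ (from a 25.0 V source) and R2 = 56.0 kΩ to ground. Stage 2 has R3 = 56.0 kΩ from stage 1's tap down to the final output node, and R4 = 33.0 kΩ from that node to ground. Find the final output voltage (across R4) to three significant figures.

Stage 2 presents R3+R4 = 89.00 kΩ as a load on stage 1's tap.
Stage 1's lower leg becomes R2‖(R3+R4) = 34.37 kΩ, so V_mid = 25.0 × 34.37/62.57 = 13.73 V.
Stage 2 is itself unloaded: V_out = V_mid × R4/(R3+R4) = 13.73 × 33.0/89.00 = 5.09 V.

V_out ≈ 5.09 V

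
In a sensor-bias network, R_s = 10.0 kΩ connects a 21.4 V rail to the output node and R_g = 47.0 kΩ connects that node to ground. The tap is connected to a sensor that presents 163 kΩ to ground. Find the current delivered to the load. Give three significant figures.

I_L ≈ 0.103 mA

R_g‖R_L = 36.48 kΩ; V_out = 21.4 × 36.48/46.48 = 16.80 V.
I_L = V_out / R_L = 16.80 / 163 kΩ = 0.103 mA.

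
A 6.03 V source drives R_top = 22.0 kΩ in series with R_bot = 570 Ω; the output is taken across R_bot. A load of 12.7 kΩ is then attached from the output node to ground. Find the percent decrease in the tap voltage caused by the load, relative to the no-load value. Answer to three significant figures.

4.19 %

The divider's output (Thévenin) resistance is R_top‖R_bot = 555.6 Ω.
Fractional drop under load = R_th/(R_th + R_L) = 555.6 / (555.6 + 12700) = 0.04191.
So the output falls by 4.19 %.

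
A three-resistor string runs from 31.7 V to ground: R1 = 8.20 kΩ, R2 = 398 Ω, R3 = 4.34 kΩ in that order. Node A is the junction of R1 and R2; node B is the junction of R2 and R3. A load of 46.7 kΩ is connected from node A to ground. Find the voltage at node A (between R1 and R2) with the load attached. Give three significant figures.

Below node A the series string R2+R3 = 4738 Ω sits in parallel with the 46700 Ω load: 4302 Ω.
V_A = 31.7 × 4302/(8200 + 4302) = 10.9 V.

V ≈ 10.9 V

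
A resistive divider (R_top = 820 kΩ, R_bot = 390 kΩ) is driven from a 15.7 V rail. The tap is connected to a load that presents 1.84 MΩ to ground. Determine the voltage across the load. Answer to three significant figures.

The load sits in parallel with R_bot: R_bot‖R_L = (390 × 1840) / (390 + 1840) = 321.8 kΩ.
V_out = 15.7 × 321.8 / (820 + 321.8) = 15.7 × 321.8/1142 = 4.42 V.
(Unloaded it would have been 5.06 V.)

V_out ≈ 4.42 V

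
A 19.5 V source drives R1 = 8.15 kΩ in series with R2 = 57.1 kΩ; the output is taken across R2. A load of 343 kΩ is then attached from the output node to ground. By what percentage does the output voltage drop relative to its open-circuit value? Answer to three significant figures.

The divider's output (Thévenin) resistance is R1‖R2 = 7.132 kΩ.
Fractional drop under load = R_th/(R_th + R_L) = 7.132 / (7.132 + 343) = 0.02037.
So the output falls by 2.04 %.

2.04 %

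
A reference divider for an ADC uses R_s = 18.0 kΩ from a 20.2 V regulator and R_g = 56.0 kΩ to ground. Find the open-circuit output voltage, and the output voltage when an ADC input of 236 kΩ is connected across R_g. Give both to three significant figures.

Unloaded: 15.3 V; loaded: 14.5 V

Open-circuit: V = 20.2 × 56.0/(18.0 + 56.0) = 15.3 V.
With the load, R_g becomes R_g‖R_L = 45.26 kΩ, so V = 20.2 × 45.26/63.26 = 14.5 V.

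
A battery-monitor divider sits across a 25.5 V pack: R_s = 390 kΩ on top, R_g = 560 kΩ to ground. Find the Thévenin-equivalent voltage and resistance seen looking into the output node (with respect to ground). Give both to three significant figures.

V_th is the open-circuit tap voltage: 25.5 × 560/(390 + 560) = 15.0 V.
With the supply zeroed, R_s and R_g appear in parallel from the tap: R_th = R_s‖R_g = (390 × 560)/950.0 = 230 kΩ.

V_th = 15.0 V, R_th = 230 kΩ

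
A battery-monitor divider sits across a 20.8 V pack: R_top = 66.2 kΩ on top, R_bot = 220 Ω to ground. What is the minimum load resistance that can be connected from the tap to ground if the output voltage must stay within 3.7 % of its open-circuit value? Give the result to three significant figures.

R_L(min) ≈ 5.71 kΩ

Output resistance R_th = R_top‖R_bot = (66200 × 220)/66420 = 219.3 Ω.
The fractional drop is R_th/(R_th + R_L); requiring this ≤ 0.0370 gives R_L ≥ R_th(1/0.0370 − 1) = 219.3 × 26.03 = 5.71 kΩ.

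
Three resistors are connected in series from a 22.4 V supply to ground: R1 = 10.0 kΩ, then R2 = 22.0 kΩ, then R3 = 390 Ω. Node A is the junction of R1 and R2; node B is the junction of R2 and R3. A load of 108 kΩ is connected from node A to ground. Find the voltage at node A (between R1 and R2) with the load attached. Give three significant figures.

Below node A the series string R2+R3 = 22390 Ω sits in parallel with the 108000 Ω load: 18550 Ω.
V_A = 22.4 × 18550/(10000 + 18550) = 14.6 V.

V ≈ 14.6 V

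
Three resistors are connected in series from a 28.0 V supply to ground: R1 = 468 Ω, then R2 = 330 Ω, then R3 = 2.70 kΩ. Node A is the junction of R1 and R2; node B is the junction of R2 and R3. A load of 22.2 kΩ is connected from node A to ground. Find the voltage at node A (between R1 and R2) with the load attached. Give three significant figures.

V ≈ 23.8 V

Below node A the series string R2+R3 = 3030 Ω sits in parallel with the 22200 Ω load: 2666 Ω.
V_A = 28.0 × 2666/(468 + 2666) = 23.8 V.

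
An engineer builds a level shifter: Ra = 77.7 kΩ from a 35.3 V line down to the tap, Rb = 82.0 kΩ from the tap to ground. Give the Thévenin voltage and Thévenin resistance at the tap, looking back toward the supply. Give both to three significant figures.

V_th = 18.1 V, R_th = 39.9 kΩ

V_th is the open-circuit tap voltage: 35.3 × 82.0/(77.7 + 82.0) = 18.1 V.
With the supply zeroed, Ra and Rb appear in parallel from the tap: R_th = Ra‖Rb = (77.7 × 82.0)/159.7 = 39.9 kΩ.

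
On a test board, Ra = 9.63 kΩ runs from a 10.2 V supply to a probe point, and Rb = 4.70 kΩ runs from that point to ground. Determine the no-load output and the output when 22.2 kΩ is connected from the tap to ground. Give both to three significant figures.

Open-circuit: V = 10.2 × 4.70/(9.63 + 4.70) = 3.35 V.
With the load, Rb becomes Rb‖R_L = 3.879 kΩ, so V = 10.2 × 3.879/13.51 = 2.93 V.

Unloaded: 3.35 V; loaded: 2.93 V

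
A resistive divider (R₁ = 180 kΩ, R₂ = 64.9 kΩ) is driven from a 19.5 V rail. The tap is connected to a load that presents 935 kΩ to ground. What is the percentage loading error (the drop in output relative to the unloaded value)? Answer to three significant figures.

4.85 %

The divider's output (Thévenin) resistance is R₁‖R₂ = 47.70 kΩ.
Fractional drop under load = R_th/(R_th + R_L) = 47.70 / (47.70 + 935) = 0.04854.
So the output falls by 4.85 %.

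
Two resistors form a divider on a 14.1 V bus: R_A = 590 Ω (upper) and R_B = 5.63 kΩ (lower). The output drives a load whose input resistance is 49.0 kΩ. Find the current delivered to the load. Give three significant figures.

I_L ≈ 0.258 mA

R_B‖R_L = 5050 Ω; V_out = 14.1 × 5050/5640 = 12.62 V.
I_L = V_out / R_L = 12.62 / 49.0 kΩ = 0.258 mA.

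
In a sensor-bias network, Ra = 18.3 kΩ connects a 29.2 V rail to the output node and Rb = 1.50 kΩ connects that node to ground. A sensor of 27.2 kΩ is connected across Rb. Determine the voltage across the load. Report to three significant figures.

The load sits in parallel with Rb: Rb‖R_L = (1.50 × 27.2) / (1.50 + 27.2) = 1.422 kΩ.
V_out = 29.2 × 1.422 / (18.3 + 1.422) = 29.2 × 1.422/19.72 = 2.10 V.
(Unloaded it would have been 2.21 V.)

V_out ≈ 2.10 V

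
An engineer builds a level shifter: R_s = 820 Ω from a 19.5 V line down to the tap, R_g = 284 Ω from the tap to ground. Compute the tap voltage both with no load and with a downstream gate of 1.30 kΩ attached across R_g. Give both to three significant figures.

Open-circuit: V = 19.5 × 284/(820 + 284) = 5.02 V.
With the load, R_g becomes R_g‖R_L = 233.1 Ω, so V = 19.5 × 233.1/1053 = 4.32 V.

Unloaded: 5.02 V; loaded: 4.32 V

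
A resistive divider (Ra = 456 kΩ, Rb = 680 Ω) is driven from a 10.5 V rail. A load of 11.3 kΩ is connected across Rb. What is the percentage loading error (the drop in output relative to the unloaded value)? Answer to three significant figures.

5.67 %

The divider's output (Thévenin) resistance is Ra‖Rb = 679.0 Ω.
Fractional drop under load = R_th/(R_th + R_L) = 679.0 / (679.0 + 11300) = 0.05668.
So the output falls by 5.67 %.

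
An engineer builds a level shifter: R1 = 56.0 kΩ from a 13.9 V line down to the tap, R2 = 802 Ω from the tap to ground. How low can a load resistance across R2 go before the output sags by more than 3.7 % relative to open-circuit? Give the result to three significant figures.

R_L(min) ≈ 20.6 kΩ

Output resistance R_th = R1‖R2 = (56000 × 802)/56800 = 790.7 Ω.
The fractional drop is R_th/(R_th + R_L); requiring this ≤ 0.0370 gives R_L ≥ R_th(1/0.0370 − 1) = 790.7 × 26.03 = 20.6 kΩ.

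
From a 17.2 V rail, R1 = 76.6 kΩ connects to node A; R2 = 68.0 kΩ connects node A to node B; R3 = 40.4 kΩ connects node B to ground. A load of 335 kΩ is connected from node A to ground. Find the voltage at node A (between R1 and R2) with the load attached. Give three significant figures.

Below node A the series string R2+R3 = 108.4 kΩ sits in parallel with the 335 kΩ load: 81.90 kΩ.
V_A = 17.2 × 81.90/(76.6 + 81.90) = 8.89 V.

V ≈ 8.89 V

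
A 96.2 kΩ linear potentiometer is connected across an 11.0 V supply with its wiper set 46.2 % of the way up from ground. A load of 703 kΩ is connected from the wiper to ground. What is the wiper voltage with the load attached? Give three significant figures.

The wiper splits the pot into (1−α)R = 51.76 kΩ above and αR = 44.44 kΩ below.
Lower section ‖ load = 41.80 kΩ.
V_wiper = 11.0 × 41.80/(51.76 + 41.80) = 4.91 V.

V ≈ 4.91 V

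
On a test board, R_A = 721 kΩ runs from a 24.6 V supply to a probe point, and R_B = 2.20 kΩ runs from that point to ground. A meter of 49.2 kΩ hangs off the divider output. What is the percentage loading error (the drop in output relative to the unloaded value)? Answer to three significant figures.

The divider's output (Thévenin) resistance is R_A‖R_B = 2.193 kΩ.
Fractional drop under load = R_th/(R_th + R_L) = 2.193 / (2.193 + 49.2) = 0.04268.
So the output falls by 4.27 %.

4.27 %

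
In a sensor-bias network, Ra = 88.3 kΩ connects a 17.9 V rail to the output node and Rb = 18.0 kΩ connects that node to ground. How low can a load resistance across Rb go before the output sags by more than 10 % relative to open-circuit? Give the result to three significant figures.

Output resistance R_th = Ra‖Rb = (88.3 × 18.0)/106.3 = 14.95 kΩ.
The fractional drop is R_th/(R_th + R_L); requiring this ≤ 0.100 gives R_L ≥ R_th(1/0.100 − 1) = 14.95 × 9.000 = 135 kΩ.

R_L(min) ≈ 135 kΩ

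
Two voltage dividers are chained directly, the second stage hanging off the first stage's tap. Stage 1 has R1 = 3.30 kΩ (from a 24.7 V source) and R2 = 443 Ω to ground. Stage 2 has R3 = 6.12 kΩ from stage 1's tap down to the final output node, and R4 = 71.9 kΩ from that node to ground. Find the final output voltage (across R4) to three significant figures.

V_out ≈ 2.68 V

Stage 2 presents R3+R4 = 78020 Ω as a load on stage 1's tap.
Stage 1's lower leg becomes R2‖(R3+R4) = 440.5 Ω, so V_mid = 24.7 × 440.5/3740 = 2.909 V.
Stage 2 is itself unloaded: V_out = V_mid × R4/(R3+R4) = 2.909 × 71900/78020 = 2.68 V.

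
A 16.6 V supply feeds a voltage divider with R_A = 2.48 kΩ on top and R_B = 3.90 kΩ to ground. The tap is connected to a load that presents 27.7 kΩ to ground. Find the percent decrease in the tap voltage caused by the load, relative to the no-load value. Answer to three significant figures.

The divider's output (Thévenin) resistance is R_A‖R_B = 1.516 kΩ.
Fractional drop under load = R_th/(R_th + R_L) = 1.516 / (1.516 + 27.7) = 0.05189.
So the output falls by 5.19 %.

5.19 %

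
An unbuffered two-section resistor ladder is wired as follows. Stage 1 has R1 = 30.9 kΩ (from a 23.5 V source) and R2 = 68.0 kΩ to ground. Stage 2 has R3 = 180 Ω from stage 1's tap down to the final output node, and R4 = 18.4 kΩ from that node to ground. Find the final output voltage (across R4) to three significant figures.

V_out ≈ 7.47 V

Stage 2 presents R3+R4 = 18580 Ω as a load on stage 1's tap.
Stage 1's lower leg becomes R2‖(R3+R4) = 14590 Ω, so V_mid = 23.5 × 14590/45490 = 7.538 V.
Stage 2 is itself unloaded: V_out = V_mid × R4/(R3+R4) = 7.538 × 18400/18580 = 7.47 V.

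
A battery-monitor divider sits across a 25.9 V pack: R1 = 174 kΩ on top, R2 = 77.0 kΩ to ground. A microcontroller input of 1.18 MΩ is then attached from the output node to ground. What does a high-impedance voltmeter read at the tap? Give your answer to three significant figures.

V_out ≈ 7.60 V

The load sits in parallel with R2: R2‖R_L = (77.0 × 1180) / (77.0 + 1180) = 72.28 kΩ.
V_out = 25.9 × 72.28 / (174 + 72.28) = 25.9 × 72.28/246.3 = 7.60 V.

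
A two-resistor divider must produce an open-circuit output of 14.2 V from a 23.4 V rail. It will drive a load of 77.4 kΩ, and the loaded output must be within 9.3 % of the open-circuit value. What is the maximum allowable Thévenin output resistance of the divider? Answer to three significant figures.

R_th ≤ 7.94 kΩ

Loading drop = R_th/(R_th + R_L) ≤ 0.0930, so R_th ≤ R_L · ε/(1−ε) = 77.4 kΩ × 0.0930/0.9070 = 7.94 kΩ.
(Any R1, R2 with R2/(R1+R2) = 0.607 and R1‖R2 ≤ 7.94 kΩ will meet the spec.)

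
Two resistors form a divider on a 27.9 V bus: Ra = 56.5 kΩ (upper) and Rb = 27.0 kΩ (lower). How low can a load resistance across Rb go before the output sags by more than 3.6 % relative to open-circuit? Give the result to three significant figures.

Output resistance R_th = Ra‖Rb = (56.5 × 27.0)/83.50 = 18.27 kΩ.
The fractional drop is R_th/(R_th + R_L); requiring this ≤ 0.0360 gives R_L ≥ R_th(1/0.0360 − 1) = 18.27 × 26.78 = 489 kΩ.

R_L(min) ≈ 489 kΩ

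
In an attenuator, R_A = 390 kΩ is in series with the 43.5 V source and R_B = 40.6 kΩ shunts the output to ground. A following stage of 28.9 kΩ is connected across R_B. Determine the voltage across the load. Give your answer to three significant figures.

V_out ≈ 1.80 V

The load sits in parallel with R_B: R_B‖R_L = (40.6 × 28.9) / (40.6 + 28.9) = 16.88 kΩ.
V_out = 43.5 × 16.88 / (390 + 16.88) = 43.5 × 16.88/406.9 = 1.80 V.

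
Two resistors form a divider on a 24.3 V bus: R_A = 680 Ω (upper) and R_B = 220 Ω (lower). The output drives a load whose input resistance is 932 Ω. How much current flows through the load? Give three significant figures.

I_L ≈ 5.41 mA

R_B‖R_L = 178.0 Ω; V_out = 24.3 × 178.0/858.0 = 5.041 V.
I_L = V_out / R_L = 5.041 / 932 Ω = 5.41 mA.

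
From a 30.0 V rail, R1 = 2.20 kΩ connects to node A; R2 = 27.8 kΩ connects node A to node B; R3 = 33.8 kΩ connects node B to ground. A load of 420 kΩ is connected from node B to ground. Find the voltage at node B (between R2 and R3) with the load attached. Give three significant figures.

V ≈ 15.3 V

At node B, R3 is in parallel with the load: R3‖R_L = 31.28 kΩ.
Below node A the resistance is R2 + (R3‖R_L) = 59.08 kΩ, so V_A = 30.0 × 59.08/61.28 = 28.92 V.
Then V_B = V_A × (R3‖R_L)/(R2 + R3‖R_L) = 28.92 × 31.28/59.08 = 15.3 V.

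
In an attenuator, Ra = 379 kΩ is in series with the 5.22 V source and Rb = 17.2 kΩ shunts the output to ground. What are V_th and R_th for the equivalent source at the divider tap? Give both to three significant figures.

V_th is the open-circuit tap voltage: 5.22 × 17.2/(379 + 17.2) = 0.227 V.
With the supply zeroed, Ra and Rb appear in parallel from the tap: R_th = Ra‖Rb = (379 × 17.2)/396.2 = 16.5 kΩ.

V_th = 0.227 V, R_th = 16.5 kΩ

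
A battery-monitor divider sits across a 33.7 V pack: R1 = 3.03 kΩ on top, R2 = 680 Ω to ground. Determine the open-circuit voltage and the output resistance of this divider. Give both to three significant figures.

V_th is the open-circuit tap voltage: 33.7 × 680/(3030 + 680) = 6.18 V.
With the supply zeroed, R1 and R2 appear in parallel from the tap: R_th = R1‖R2 = (3030 × 680)/3710 = 555 Ω.

V_th = 6.18 V, R_th = 555 Ω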